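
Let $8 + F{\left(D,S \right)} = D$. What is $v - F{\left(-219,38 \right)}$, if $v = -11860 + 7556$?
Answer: $-4077$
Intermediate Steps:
$F{\left(D,S \right)} = -8 + D$
$v = -4304$
$v - F{\left(-219,38 \right)} = -4304 - \left(-8 - 219\right) = -4304 - -227 = -4304 + 227 = -4077$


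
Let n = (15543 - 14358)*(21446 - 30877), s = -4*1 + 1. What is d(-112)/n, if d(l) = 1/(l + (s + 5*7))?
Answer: 1/894058800 ≈ 1.1185e-9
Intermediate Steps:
s = -3 (s = -4 + 1 = -3)
d(l) = 1/(32 + l) (d(l) = 1/(l + (-3 + 5*7)) = 1/(l + (-3 + 35)) = 1/(l + 32) = 1/(32 + l))
n = -11175735 (n = 1185*(-9431) = -11175735)
d(-112)/n = 1/((32 - 112)*(-11175735)) = -1/11175735/(-80) = -1/80*(-1/11175735) = 1/894058800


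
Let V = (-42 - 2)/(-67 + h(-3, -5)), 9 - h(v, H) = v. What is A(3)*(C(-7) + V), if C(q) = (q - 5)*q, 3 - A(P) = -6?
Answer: 3816/5 ≈ 763.20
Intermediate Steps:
A(P) = 9 (A(P) = 3 - 1*(-6) = 3 + 6 = 9)
h(v, H) = 9 - v
C(q) = q*(-5 + q) (C(q) = (-5 + q)*q = q*(-5 + q))
V = ⅘ (V = (-42 - 2)/(-67 + (9 - 1*(-3))) = -44/(-67 + (9 + 3)) = -44/(-67 + 12) = -44/(-55) = -44*(-1/55) = ⅘ ≈ 0.80000)
A(3)*(C(-7) + V) = 9*(-7*(-5 - 7) + ⅘) = 9*(-7*(-12) + ⅘) = 9*(84 + ⅘) = 9*(424/5) = 3816/5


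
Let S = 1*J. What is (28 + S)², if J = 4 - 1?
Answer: 961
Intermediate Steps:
J = 3
S = 3 (S = 1*3 = 3)
(28 + S)² = (28 + 3)² = 31² = 961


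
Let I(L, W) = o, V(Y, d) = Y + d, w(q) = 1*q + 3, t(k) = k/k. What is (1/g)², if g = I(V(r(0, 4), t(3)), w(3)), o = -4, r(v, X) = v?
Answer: 1/16 ≈ 0.062500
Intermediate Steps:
t(k) = 1
w(q) = 3 + q (w(q) = q + 3 = 3 + q)
I(L, W) = -4
g = -4
(1/g)² = (1/(-4))² = (-¼)² = 1/16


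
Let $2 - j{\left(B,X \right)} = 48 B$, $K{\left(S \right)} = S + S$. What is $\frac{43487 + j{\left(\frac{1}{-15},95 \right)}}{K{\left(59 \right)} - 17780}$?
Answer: $- \frac{217461}{88310} \approx -2.4625$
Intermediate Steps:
$K{\left(S \right)} = 2 S$
$j{\left(B,X \right)} = 2 - 48 B$
$\frac{43487 + j{\left(\frac{1}{-15},95 \right)}}{K{\left(59 \right)} - 17780} = \frac{43487 - \left(-2 + \frac{48}{-15}\right)}{2 \cdot 59 - 17780} = \frac{43487 + \left(2 - - \frac{16}{5}\right)}{118 - 17780} = \frac{43487 + \left(2 + \frac{16}{5}\right)}{-17662} = \left(43487 + \frac{26}{5}\right) \left(- \frac{1}{17662}\right) = \frac{217461}{5} \left(- \frac{1}{17662}\right) = - \frac{217461}{88310}$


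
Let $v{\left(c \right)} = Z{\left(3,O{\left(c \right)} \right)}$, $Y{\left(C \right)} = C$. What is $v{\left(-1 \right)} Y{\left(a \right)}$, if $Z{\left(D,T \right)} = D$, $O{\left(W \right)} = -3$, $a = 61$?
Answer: $183$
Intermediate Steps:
$v{\left(c \right)} = 3$
$v{\left(-1 \right)} Y{\left(a \right)} = 3 \cdot 61 = 183$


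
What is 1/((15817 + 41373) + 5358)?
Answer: 1/62548 ≈ 1.5988e-5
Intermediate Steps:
1/((15817 + 41373) + 5358) = 1/(57190 + 5358) = 1/62548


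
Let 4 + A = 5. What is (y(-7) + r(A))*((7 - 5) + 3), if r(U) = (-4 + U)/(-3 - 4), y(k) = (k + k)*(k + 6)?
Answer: 505/7 ≈ 72.143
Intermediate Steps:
A = 1 (A = -4 + 5 = 1)
y(k) = 2*k*(6 + k) (y(k) = (2*k)*(6 + k) = 2*k*(6 + k))
r(U) = 4/7 - U/7 (r(U) = (-4 + U)/(-7) = (-4 + U)*(-⅐) = 4/7 - U/7)
(y(-7) + r(A))*((7 - 5) + 3) = (2*(-7)*(6 - 7) + (4/7 - ⅐*1))*((7 - 5) + 3) = (2*(-7)*(-1) + (4/7 - ⅐))*(2 + 3) = (14 + 3/7)*5 = (101/7)*5 = 505/7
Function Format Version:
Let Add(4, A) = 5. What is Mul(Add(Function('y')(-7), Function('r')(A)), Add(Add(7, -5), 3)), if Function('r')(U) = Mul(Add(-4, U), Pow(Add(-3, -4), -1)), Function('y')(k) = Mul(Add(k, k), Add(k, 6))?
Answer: Rational(505, 7) ≈ 72.143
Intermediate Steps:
A = 1 (A = Add(-4, 5) = 1)
Function('y')(k) = Mul(2, k, Add(6, k)) (Function('y')(k) = Mul(Mul(2, k), Add(6, k)) = Mul(2, k, Add(6, k)))
Function('r')(U) = Add(Rational(4, 7), Mul(Rational(-1, 7), U)) (Function('r')(U) = Mul(Add(-4, U), Pow(-7, -1)) = Mul(Add(-4, U), Rational(-1, 7)) = Add(Rational(4, 7), Mul(Rational(-1, 7), U)))
Mul(Add(Function('y')(-7), Function('r')(A)), Add(Add(7, -5), 3)) = Mul(Add(Mul(2, -7, Add(6, -7)), Add(Rational(4, 7), Mul(Rational(-1, 7), 1))), Add(Add(7, -5), 3)) = Mul(Add(Mul(2, -7, -1), Add(Rational(4, 7), Rational(-1, 7))), Add(2, 3)) = Mul(Add(14, Rational(3, 7)), 5) = Mul(Rational(101, 7), 5) = Rational(505, 7)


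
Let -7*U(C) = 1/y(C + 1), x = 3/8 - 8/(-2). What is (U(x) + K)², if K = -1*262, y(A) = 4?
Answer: 53831569/784 ≈ 68663.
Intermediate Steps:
K = -262
x = 35/8 (x = 3*(⅛) - 8*(-½) = 3/8 + 4 = 35/8 ≈ 4.3750)
U(C) = -1/28 (U(C) = -⅐/4 = -⅐*¼ = -1/28)
(U(x) + K)² = (-1/28 - 262)² = (-7337/28)² = 53831569/784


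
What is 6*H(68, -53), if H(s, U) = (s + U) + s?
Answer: 498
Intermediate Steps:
H(s, U) = U + 2*s (H(s, U) = (U + s) + s = U + 2*s)
6*H(68, -53) = 6*(-53 + 2*68) = 6*(-53 + 136) = 6*83 = 498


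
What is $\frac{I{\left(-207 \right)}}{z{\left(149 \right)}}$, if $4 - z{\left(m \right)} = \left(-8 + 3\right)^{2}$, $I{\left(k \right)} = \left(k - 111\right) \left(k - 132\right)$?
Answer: $- \frac{35934}{7} \approx -5133.4$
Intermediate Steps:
$I{\left(k \right)} = \left(-132 + k\right) \left(-111 + k\right)$ ($I{\left(k \right)} = \left(-111 + k\right) \left(-132 + k\right) = \left(-132 + k\right) \left(-111 + k\right)$)
$z{\left(m \right)} = -21$ ($z{\left(m \right)} = 4 - \left(-8 + 3\right)^{2} = 4 - \left(-5\right)^{2} = 4 - 25 = -21$)
$\frac{I{\left(-207 \right)}}{z{\left(149 \right)}} = \frac{14652 + \left(-207\right)^{2} - -50301}{-21} = \left(14652 + 42849 + 50301\right) \left(- \frac{1}{21}\right) = 107802 \left(- \frac{1}{21}\right) = - \frac{35934}{7}$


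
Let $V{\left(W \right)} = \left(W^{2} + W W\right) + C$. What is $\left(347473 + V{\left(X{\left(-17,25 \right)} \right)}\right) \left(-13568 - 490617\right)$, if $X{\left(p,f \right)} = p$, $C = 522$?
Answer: $-175745278005$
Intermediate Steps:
$V{\left(W \right)} = 522 + 2 W^{2}$ ($V{\left(W \right)} = \left(W^{2} + W W\right) + 522 = \left(W^{2} + W^{2}\right) + 522 = 2 W^{2} + 522 = 522 + 2 W^{2}$)
$\left(347473 + V{\left(X{\left(-17,25 \right)} \right)}\right) \left(-13568 - 490617\right) = \left(347473 + \left(522 + 2 \left(-17\right)^{2}\right)\right) \left(-13568 - 490617\right) = \left(347473 + \left(522 + 2 \cdot 289\right)\right) \left(-504185\right) = \left(347473 + \left(522 + 578\right)\right) \left(-504185\right) = \left(347473 + 1100\right) \left(-504185\right) = 348573 \left(-504185\right) = -175745278005$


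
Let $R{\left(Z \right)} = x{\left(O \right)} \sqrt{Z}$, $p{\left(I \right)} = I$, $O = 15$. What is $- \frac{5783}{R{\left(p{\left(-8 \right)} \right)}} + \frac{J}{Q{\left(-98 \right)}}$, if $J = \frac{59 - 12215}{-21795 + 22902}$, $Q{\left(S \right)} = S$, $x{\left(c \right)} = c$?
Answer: $\frac{2026}{18081} + \frac{5783 i \sqrt{2}}{60} \approx 0.11205 + 136.31 i$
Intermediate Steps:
$J = - \frac{4052}{369}$ ($J = - \frac{12156}{1107} = \left(-12156\right) \frac{1}{1107} = - \frac{4052}{369} \approx -10.981$)
$R{\left(Z \right)} = 15 \sqrt{Z}$
$- \frac{5783}{R{\left(p{\left(-8 \right)} \right)}} + \frac{J}{Q{\left(-98 \right)}} = - \frac{5783}{15 \sqrt{-8}} - \frac{4052}{369 \left(-98\right)} = - \frac{5783}{15 \cdot 2 i \sqrt{2}} - - \frac{2026}{18081} = - \frac{5783}{30 i \sqrt{2}} + \frac{2026}{18081} = - 5783 \left(- \frac{i \sqrt{2}}{60}\right) + \frac{2026}{18081} = \frac{5783 i \sqrt{2}}{60} + \frac{2026}{18081} = \frac{2026}{18081} + \frac{5783 i \sqrt{2}}{60}$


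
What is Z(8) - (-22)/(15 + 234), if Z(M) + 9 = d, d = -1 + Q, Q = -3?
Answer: -3215/249 ≈ -12.912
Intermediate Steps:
d = -4 (d = -1 - 3 = -4)
Z(M) = -13 (Z(M) = -9 - 4 = -13)
Z(8) - (-22)/(15 + 234) = -13 - (-22)/(15 + 234) = -13 - (-22)/249 = -13 - 1*(-22/249) = -13 + 22/249 = -3215/249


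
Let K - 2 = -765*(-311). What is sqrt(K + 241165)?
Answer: sqrt(479082) ≈ 692.16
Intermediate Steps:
K = 237917 (K = 2 - 765*(-311) = 2 + 237915 = 237917)
sqrt(K + 241165) = sqrt(237917 + 241165) = sqrt(479082)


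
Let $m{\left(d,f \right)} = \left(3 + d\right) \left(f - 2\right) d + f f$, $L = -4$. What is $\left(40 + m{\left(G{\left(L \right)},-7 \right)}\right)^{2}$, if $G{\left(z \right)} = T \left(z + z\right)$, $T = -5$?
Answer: $236882881$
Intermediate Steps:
$G{\left(z \right)} = - 10 z$ ($G{\left(z \right)} = - 5 \left(z + z\right) = - 5 \cdot 2 z = - 10 z$)
$m{\left(d,f \right)} = f^{2} + d \left(-2 + f\right) \left(3 + d\right)$ ($m{\left(d,f \right)} = \left(3 + d\right) \left(-2 + f\right) d + f^{2} = \left(-2 + f\right) \left(3 + d\right) d + f^{2} = d \left(-2 + f\right) \left(3 + d\right) + f^{2} = f^{2} + d \left(-2 + f\right) \left(3 + d\right)$)
$\left(40 + m{\left(G{\left(L \right)},-7 \right)}\right)^{2} = \left(40 - \left(-49 + 14400 - 3 \left(\left(-10\right) \left(-4\right)\right) \left(-7\right) + 6 \left(-10\right) \left(-4\right)\right)\right)^{2} = \left(40 - \left(191 + 840 + 14400\right)\right)^{2} = \left(40 - 15431\right)^{2} = \left(-15391\right)^{2} = 236882881$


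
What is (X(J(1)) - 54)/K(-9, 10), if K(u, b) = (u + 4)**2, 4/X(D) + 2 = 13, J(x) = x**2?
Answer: -118/55 ≈ -2.1455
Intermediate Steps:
X(D) = 4/11 (X(D) = 4/(-2 + 13) = 4/11)
K(u, b) = (4 + u)**2
(X(J(1)) - 54)/K(-9, 10) = (4/11 - 54)/((4 - 9)**2) = -590/(11*((-5)**2)) = -590/11/25 = -590/11*1/25 = -118/55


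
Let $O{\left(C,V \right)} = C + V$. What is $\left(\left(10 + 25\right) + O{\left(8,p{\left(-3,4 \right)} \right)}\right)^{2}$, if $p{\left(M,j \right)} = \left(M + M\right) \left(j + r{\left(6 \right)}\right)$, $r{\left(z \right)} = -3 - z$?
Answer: $5329$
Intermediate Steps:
$p{\left(M,j \right)} = 2 M \left(-9 + j\right)$ ($p{\left(M,j \right)} = \left(M + M\right) \left(j - 9\right) = 2 M \left(j - 9\right) = 2 M \left(-9 + j\right)$)
$\left(\left(10 + 25\right) + O{\left(8,p{\left(-3,4 \right)} \right)}\right)^{2} = \left(\left(10 + 25\right) + \left(8 + 2 \left(-3\right) \left(-9 + 4\right)\right)\right)^{2} = \left(35 + \left(8 + 2 \left(-3\right) \left(-5\right)\right)\right)^{2} = \left(35 + \left(8 + 30\right)\right)^{2} = \left(35 + 38\right)^{2} = 73^{2} = 5329$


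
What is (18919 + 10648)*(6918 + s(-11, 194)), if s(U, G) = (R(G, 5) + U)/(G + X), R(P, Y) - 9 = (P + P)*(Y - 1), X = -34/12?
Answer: 7577016822/37 ≈ 2.0478e+8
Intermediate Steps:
X = -17/6 (X = -34*1/12 = -17/6 ≈ -2.8333)
R(P, Y) = 9 + 2*P*(-1 + Y) (R(P, Y) = 9 + (P + P)*(Y - 1) = 9 + (2*P)*(-1 + Y) = 9 + 2*P*(-1 + Y))
s(U, G) = (9 + U + 8*G)/(-17/6 + G) (s(U, G) = ((9 - 2*G + 2*G*5) + U)/(G - 17/6) = ((9 - 2*G + 10*G) + U)/(-17/6 + G) = ((9 + 8*G) + U)/(-17/6 + G) = (9 + U + 8*G)/(-17/6 + G))
(18919 + 10648)*(6918 + s(-11, 194)) = (18919 + 10648)*(6918 + 6*(9 - 11 + 8*194)/(-17 + 6*194)) = 29567*(6918 + 6*(9 - 11 + 1552)/(-17 + 1164)) = 29567*(6918 + 6*1550/1147) = 29567*(6918 + 6*(1/1147)*1550) = 29567*(6918 + 300/37) = 29567*(256266/37) = 7577016822/37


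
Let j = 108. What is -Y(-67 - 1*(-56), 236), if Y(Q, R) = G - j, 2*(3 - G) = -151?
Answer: 59/2 ≈ 29.500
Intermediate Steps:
G = 157/2 (G = 3 - ½*(-151) = 3 + 151/2 = 157/2 ≈ 78.500)
Y(Q, R) = -59/2 (Y(Q, R) = 157/2 - 1*108 = 157/2 - 108 = -59/2)
-Y(-67 - 1*(-56), 236) = -1*(-59/2) = 59/2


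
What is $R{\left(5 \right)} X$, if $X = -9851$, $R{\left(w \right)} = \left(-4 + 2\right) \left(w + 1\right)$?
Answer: $118212$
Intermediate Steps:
$R{\left(w \right)} = -2 - 2 w$ ($R{\left(w \right)} = - 2 \left(1 + w\right) = -2 - 2 w$)
$R{\left(5 \right)} X = \left(-2 - 10\right) \left(-9851\right) = \left(-12\right) \left(-9851\right) = 118212$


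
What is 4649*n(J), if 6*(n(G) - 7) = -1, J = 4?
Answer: 190609/6 ≈ 31768.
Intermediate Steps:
n(G) = 41/6 (n(G) = 7 + (⅙)*(-1) = 7 - ⅙ = 41/6)
4649*n(J) = 4649*(41/6) = 190609/6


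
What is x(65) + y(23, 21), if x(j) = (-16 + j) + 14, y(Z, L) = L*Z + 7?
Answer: 553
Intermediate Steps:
y(Z, L) = 7 + L*Z
x(j) = -2 + j
x(65) + y(23, 21) = (-2 + 65) + (7 + 21*23) = 63 + (7 + 483) = 63 + 490 = 553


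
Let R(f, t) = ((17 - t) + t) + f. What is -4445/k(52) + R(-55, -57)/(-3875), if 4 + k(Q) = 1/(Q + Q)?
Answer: 358270154/321625 ≈ 1113.9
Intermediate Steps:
R(f, t) = 17 + f
k(Q) = -4 + 1/(2*Q) (k(Q) = -4 + 1/(Q + Q) = -4 + 1/(2*Q))
-4445/k(52) + R(-55, -57)/(-3875) = -4445/(-4 + (½)/52) + (17 - 55)/(-3875) = -4445/(-4 + (½)*(1/52)) - 38*(-1/3875) = -4445/(-4 + 1/104) + 38/3875 = -4445/(-415/104) + 38/3875 = -4445*(-104/415) + 38/3875 = 92456/83 + 38/3875 = 358270154/321625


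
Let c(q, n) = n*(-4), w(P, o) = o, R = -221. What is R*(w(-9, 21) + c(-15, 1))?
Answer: -3757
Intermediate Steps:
c(q, n) = -4*n
R*(w(-9, 21) + c(-15, 1)) = -221*(21 - 4*1) = -221*(21 - 4) = -221*17 = -3757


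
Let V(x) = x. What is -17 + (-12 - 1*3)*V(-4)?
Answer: 43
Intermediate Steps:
-17 + (-12 - 1*3)*V(-4) = -17 + (-12 - 1*3)*(-4) = -17 + (-12 - 3)*(-4) = -17 - 15*(-4) = -17 + 60 = 43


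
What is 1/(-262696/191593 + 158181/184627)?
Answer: -35373240811/18194402059 ≈ -1.9442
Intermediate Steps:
1/(-262696/191593 + 158181/184627) = 1/(-18194402059/35373240811) = -35373240811/18194402059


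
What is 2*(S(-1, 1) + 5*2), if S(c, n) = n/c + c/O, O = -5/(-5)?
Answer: 16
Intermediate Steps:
O = 1 (O = -5*(-⅕) = 1)
S(c, n) = c + n/c (S(c, n) = n/c + c/1 = n/c + c*1 = n/c + c = c + n/c)
2*(S(-1, 1) + 5*2) = 2*((-1 + 1/(-1)) + 5*2) = 2*((-1 + 1*(-1)) + 10) = 2*((-1 - 1) + 10) = 2*(-2 + 10) = 2*8 = 16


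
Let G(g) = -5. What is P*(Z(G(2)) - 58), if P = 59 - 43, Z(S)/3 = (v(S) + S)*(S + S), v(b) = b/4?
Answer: 2072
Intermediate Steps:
v(b) = b/4 (v(b) = b*(1/4) = b/4)
Z(S) = 15*S**2/2 (Z(S) = 3*((S/4 + S)*(S + S)) = 3*((5*S/4)*(2*S)) = 3*(5*S**2/2) = 15*S**2/2)
P = 16
P*(Z(G(2)) - 58) = 16*((15/2)*(-5)**2 - 58) = 16*((15/2)*25 - 58) = 16*(375/2 - 58) = 16*(259/2) = 2072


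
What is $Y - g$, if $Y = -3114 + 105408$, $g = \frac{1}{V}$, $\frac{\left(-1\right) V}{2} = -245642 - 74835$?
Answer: $\frac{65565748475}{640954} \approx 1.0229 \cdot 10^{5}$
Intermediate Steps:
$V = 640954$ ($V = - 2 \left(-245642 - 74835\right) = \left(-2\right) \left(-320477\right) = 640954$)
$g = \frac{1}{640954} \approx 1.5602 \cdot 10^{-6}$
$Y = 102294$
$Y - g = 102294 - \frac{1}{640954} = \frac{65565748475}{640954}$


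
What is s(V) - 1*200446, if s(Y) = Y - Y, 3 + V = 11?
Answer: -200446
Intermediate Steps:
V = 8 (V = -3 + 11 = 8)
s(Y) = 0
s(V) - 1*200446 = 0 - 1*200446 = 0 - 200446 = -200446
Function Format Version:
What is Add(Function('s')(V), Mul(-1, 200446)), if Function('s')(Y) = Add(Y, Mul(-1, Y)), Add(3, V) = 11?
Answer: -200446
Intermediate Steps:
V = 8 (V = Add(-3, 11) = 8)
Function('s')(Y) = 0
Add(Function('s')(V), Mul(-1, 200446)) = Add(0, Mul(-1, 200446)) = Add(0, -200446) = -200446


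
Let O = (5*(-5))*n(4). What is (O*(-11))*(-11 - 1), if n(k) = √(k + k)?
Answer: -6600*√2 ≈ -9333.8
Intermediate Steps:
n(k) = √2*√k (n(k) = √(2*k) = √2*√k)
O = -50*√2 (O = (5*(-5))*(√2*√4) = -25*√2*2 = -50*√2 ≈ -70.711)
(O*(-11))*(-11 - 1) = (-50*√2*(-11))*(-11 - 1) = (550*√2)*(-12) = -6600*√2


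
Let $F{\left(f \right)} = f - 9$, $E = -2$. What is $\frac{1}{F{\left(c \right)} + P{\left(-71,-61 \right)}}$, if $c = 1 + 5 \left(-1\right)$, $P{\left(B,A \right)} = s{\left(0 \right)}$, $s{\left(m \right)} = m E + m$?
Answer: $- \frac{1}{13} \approx -0.076923$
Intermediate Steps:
$s{\left(m \right)} = - m$ ($s{\left(m \right)} = m \left(-2\right) + m = - 2 m + m = - m$)
$P{\left(B,A \right)} = 0$ ($P{\left(B,A \right)} = \left(-1\right) 0 = 0$)
$c = -4$ ($c = 1 - 5 = -4$)
$F{\left(f \right)} = -9 + f$
$\frac{1}{F{\left(c \right)} + P{\left(-71,-61 \right)}} = \frac{1}{\left(-9 - 4\right) + 0} = \frac{1}{-13 + 0} = \frac{1}{-13} = - \frac{1}{13}$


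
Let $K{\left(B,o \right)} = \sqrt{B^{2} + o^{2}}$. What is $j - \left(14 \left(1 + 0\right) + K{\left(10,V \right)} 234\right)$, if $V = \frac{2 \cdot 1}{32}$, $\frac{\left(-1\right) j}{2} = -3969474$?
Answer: $7938934 - \frac{117 \sqrt{25601}}{8} \approx 7.9366 \cdot 10^{6}$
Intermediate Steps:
$j = 7938948$ ($j = \left(-2\right) \left(-3969474\right) = 7938948$)
$V = \frac{1}{16}$ ($V = 2 \cdot \frac{1}{32} = \frac{1}{16} \approx 0.0625$)
$j - \left(14 \left(1 + 0\right) + K{\left(10,V \right)} 234\right) = 7938948 - \left(14 \left(1 + 0\right) + \sqrt{10^{2} + \left(\frac{1}{16}\right)^{2}} \cdot 234\right) = 7938948 - \left(14 \cdot 1 + \sqrt{100 + \frac{1}{256}} \cdot 234\right) = 7938948 - \left(14 + \sqrt{\frac{25601}{256}} \cdot 234\right) = 7938948 - \left(14 + \frac{\sqrt{25601}}{16} \cdot 234\right) = 7938948 - \left(14 + \frac{117 \sqrt{25601}}{8}\right) = 7938934 - \frac{117 \sqrt{25601}}{8}$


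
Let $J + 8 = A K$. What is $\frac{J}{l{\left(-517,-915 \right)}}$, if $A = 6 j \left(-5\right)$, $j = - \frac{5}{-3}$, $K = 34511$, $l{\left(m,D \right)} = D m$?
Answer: $- \frac{12238}{3355} \approx -3.6477$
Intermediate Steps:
$j = \frac{5}{3}$ ($j = \left(-5\right) \left(- \frac{1}{3}\right) = \frac{5}{3} \approx 1.6667$)
$A = -50$ ($A = 6 \cdot \frac{5}{3} \left(-5\right) = 10 \left(-5\right) = -50$)
$J = -1725558$ ($J = -8 - 1725550 = -1725558$)
$\frac{J}{l{\left(-517,-915 \right)}} = - \frac{1725558}{\left(-915\right) \left(-517\right)} = - \frac{1725558}{473055} = \left(-1725558\right) \frac{1}{473055} = - \frac{12238}{3355}$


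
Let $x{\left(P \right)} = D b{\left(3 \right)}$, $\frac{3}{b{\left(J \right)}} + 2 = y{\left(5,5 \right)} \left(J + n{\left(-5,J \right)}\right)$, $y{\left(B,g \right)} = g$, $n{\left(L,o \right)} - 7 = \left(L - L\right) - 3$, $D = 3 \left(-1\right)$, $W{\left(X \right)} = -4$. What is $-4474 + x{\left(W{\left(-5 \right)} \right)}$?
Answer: $- \frac{49217}{11} \approx -4474.3$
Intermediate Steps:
$D = -3$
$n{\left(L,o \right)} = 4$ ($n{\left(L,o \right)} = 7 + \left(\left(L - L\right) - 3\right) = 7 + \left(0 - 3\right) = 7 - 3 = 4$)
$b{\left(J \right)} = \frac{3}{18 + 5 J}$ ($b{\left(J \right)} = \frac{3}{-2 + 5 \left(J + 4\right)} = \frac{3}{-2 + 5 \left(4 + J\right)} = \frac{3}{-2 + \left(20 + 5 J\right)} = \frac{3}{18 + 5 J}$)
$x{\left(P \right)} = - \frac{3}{11}$ ($x{\left(P \right)} = - 3 \frac{3}{18 + 5 \cdot 3} = - 3 \frac{3}{18 + 15} = - 3 \cdot \frac{3}{33} = - 3 \cdot 3 \cdot \frac{1}{33} = \left(-3\right) \frac{1}{11} = - \frac{3}{11}$)
$-4474 + x{\left(W{\left(-5 \right)} \right)} = -4474 - \frac{3}{11} = - \frac{49217}{11}$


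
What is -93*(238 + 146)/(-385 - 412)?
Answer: 35712/797 ≈ 44.808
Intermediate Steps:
-93*(238 + 146)/(-385 - 412) = -35712/(-797) = -35712*(-1)/797 = -93*(-384/797) = 35712/797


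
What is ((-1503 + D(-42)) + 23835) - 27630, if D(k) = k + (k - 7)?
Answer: -5389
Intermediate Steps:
D(k) = -7 + 2*k (D(k) = k + (-7 + k) = -7 + 2*k)
((-1503 + D(-42)) + 23835) - 27630 = ((-1503 + (-7 + 2*(-42))) + 23835) - 27630 = ((-1503 + (-7 - 84)) + 23835) - 27630 = ((-1503 - 91) + 23835) - 27630 = (-1594 + 23835) - 27630 = 22241 - 27630 = -5389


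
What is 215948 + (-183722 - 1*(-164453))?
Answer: 196679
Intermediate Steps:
215948 + (-183722 - 1*(-164453)) = 215948 + (-183722 + 164453) = 215948 - 19269 = 196679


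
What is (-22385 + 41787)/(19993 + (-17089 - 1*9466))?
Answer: -9701/3281 ≈ -2.9567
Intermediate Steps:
(-22385 + 41787)/(19993 + (-17089 - 1*9466)) = 19402/(19993 + (-17089 - 9466)) = 19402/(19993 - 26555) = 19402/(-6562) = 19402*(-1/6562) = -9701/3281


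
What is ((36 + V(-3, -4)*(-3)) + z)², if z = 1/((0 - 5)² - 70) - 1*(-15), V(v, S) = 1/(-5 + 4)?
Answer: 5900041/2025 ≈ 2913.6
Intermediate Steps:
V(v, S) = -1 (V(v, S) = 1/(-1) = -1)
z = 674/45 (z = 1/((-5)² - 70) + 15 = 1/(25 - 70) + 15 = 1/(-45) + 15 = -1/45 + 15 = 674/45 ≈ 14.978)
((36 + V(-3, -4)*(-3)) + z)² = ((36 - 1*(-3)) + 674/45)² = ((36 + 3) + 674/45)² = (39 + 674/45)² = (2429/45)² = 5900041/2025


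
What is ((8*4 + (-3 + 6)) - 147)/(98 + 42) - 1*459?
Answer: -2299/5 ≈ -459.80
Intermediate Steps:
((8*4 + (-3 + 6)) - 147)/(98 + 42) - 1*459 = ((32 + 3) - 147)/140 - 459 = (35 - 147)*(1/140) - 459 = -112*1/140 - 459 = -4/5 - 459 = -2299/5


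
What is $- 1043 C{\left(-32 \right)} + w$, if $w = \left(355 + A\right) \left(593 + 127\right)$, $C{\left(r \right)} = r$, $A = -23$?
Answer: $272416$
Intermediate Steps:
$w = 239040$ ($w = \left(355 - 23\right) \left(593 + 127\right) = 332 \cdot 720 = 239040$)
$- 1043 C{\left(-32 \right)} + w = \left(-1043\right) \left(-32\right) + 239040 = 33376 + 239040 = 272416$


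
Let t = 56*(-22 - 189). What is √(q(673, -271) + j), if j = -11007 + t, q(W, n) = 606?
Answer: I*√22217 ≈ 149.05*I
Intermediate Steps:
t = -11816 (t = 56*(-211) = -11816)
j = -22823 (j = -11007 - 11816 = -22823)
√(q(673, -271) + j) = √(606 - 22823) = √(-22217) = I*√22217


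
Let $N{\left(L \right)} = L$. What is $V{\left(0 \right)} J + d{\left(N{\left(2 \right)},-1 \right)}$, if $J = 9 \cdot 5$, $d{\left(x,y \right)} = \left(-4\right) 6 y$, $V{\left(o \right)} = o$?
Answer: $24$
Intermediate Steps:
$d{\left(x,y \right)} = - 24 y$
$J = 45$
$V{\left(0 \right)} J + d{\left(N{\left(2 \right)},-1 \right)} = 0 \cdot 45 - -24 = 0 + 24 = 24$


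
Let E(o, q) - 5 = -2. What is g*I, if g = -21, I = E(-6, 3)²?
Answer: -189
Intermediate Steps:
E(o, q) = 3 (E(o, q) = 5 - 2 = 3)
I = 9 (I = 3² = 9)
g*I = -21*9 = -189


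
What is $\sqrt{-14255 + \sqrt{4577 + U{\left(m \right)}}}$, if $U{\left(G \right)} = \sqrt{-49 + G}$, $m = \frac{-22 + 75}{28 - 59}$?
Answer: $\frac{\sqrt{-13699055 + 31 \sqrt{31} \sqrt{141887 + 2 i \sqrt{12183}}}}{31} \approx 0.00022092 + 119.11 i$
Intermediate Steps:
$m = - \frac{53}{31}$ ($m = \frac{53}{-31} = 53 \left(- \frac{1}{31}\right) = - \frac{53}{31} \approx -1.7097$)
$\sqrt{-14255 + \sqrt{4577 + U{\left(m \right)}}} = \sqrt{-14255 + \sqrt{4577 + \sqrt{-49 - \frac{53}{31}}}} = \sqrt{-14255 + \sqrt{4577 + \sqrt{- \frac{1572}{31}}}} = \sqrt{-14255 + \sqrt{4577 + \frac{2 i \sqrt{12183}}{31}}}$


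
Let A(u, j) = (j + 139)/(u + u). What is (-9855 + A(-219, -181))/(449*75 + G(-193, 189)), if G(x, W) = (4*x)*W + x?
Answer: 359704/4103549 ≈ 0.087657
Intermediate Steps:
A(u, j) = (139 + j)/(2*u) (A(u, j) = (139 + j)/((2*u)) = (139 + j)*(1/(2*u)) = (139 + j)/(2*u))
G(x, W) = x + 4*W*x (G(x, W) = 4*W*x + x = x + 4*W*x)
(-9855 + A(-219, -181))/(449*75 + G(-193, 189)) = (-9855 + (½)*(139 - 181)/(-219))/(449*75 - 193*(1 + 4*189)) = (-9855 + (½)*(-1/219)*(-42))/(33675 - 193*(1 + 756)) = (-9855 + 7/73)/(33675 - 193*757) = -719408/(73*(33675 - 146101)) = -719408/73/(-112426) = -719408/73*(-1/112426) = 359704/4103549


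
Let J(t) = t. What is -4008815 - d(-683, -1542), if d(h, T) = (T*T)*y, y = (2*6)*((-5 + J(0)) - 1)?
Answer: 167190193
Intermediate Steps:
y = -72 (y = (2*6)*((-5 + 0) - 1) = 12*(-5 - 1) = 12*(-6) = -72)
d(h, T) = -72*T**2 (d(h, T) = (T*T)*(-72) = T**2*(-72) = -72*T**2)
-4008815 - d(-683, -1542) = -4008815 - (-72)*(-1542)**2 = -4008815 - (-72)*2377764 = -4008815 - 1*(-171199008) = -4008815 + 171199008 = 167190193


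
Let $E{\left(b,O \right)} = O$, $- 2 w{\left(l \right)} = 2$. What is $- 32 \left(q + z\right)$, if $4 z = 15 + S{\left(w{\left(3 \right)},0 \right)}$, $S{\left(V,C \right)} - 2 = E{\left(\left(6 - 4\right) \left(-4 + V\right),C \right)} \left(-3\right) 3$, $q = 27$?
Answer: $-1000$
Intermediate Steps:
$w{\left(l \right)} = -1$ ($w{\left(l \right)} = \left(- \frac{1}{2}\right) 2 = -1$)
$S{\left(V,C \right)} = 2 - 9 C$ ($S{\left(V,C \right)} = 2 + C \left(-3\right) 3 = 2 + - 3 C 3 = 2 - 9 C$)
$z = \frac{17}{4}$ ($z = \frac{15 + \left(2 - 0\right)}{4} = \frac{15 + \left(2 + 0\right)}{4} = \frac{15 + 2}{4} = \frac{1}{4} \cdot 17 = \frac{17}{4} \approx 4.25$)
$- 32 \left(q + z\right) = - 32 \left(27 + \frac{17}{4}\right) = \left(-32\right) \frac{125}{4} = -1000$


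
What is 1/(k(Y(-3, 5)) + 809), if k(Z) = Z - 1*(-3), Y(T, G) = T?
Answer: 1/809 ≈ 0.0012361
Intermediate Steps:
k(Z) = 3 + Z (k(Z) = Z + 3 = 3 + Z)
1/(k(Y(-3, 5)) + 809) = 1/((3 - 3) + 809) = 1/(0 + 809) = 1/809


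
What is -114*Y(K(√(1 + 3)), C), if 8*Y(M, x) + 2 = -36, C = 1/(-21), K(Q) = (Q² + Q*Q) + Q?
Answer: 1083/2 ≈ 541.50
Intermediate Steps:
K(Q) = Q + 2*Q² (K(Q) = (Q² + Q²) + Q = 2*Q² + Q = Q + 2*Q²)
C = -1/21 ≈ -0.047619
Y(M, x) = -19/4 (Y(M, x) = -¼ + (⅛)*(-36) = -¼ - 9/2 = -19/4)
-114*Y(K(√(1 + 3)), C) = -114*(-19/4) = 1083/2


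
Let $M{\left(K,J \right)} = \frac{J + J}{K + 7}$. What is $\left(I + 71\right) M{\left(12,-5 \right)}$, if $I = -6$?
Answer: $- \frac{650}{19} \approx -34.211$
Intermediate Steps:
$M{\left(K,J \right)} = \frac{2 J}{7 + K}$
$\left(I + 71\right) M{\left(12,-5 \right)} = \left(-6 + 71\right) 2 \left(-5\right) \frac{1}{7 + 12} = 65 \cdot 2 \left(-5\right) \frac{1}{19} = 65 \left(- \frac{10}{19}\right) = - \frac{650}{19}$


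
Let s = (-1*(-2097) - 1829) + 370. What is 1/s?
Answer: 1/638 ≈ 0.0015674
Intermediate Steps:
s = 638 (s = (2097 - 1829) + 370 = 268 + 370 = 638)
1/s = 1/638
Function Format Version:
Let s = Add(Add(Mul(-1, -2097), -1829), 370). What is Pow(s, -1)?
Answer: Rational(1, 638) ≈ 0.0015674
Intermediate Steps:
s = 638 (s = Add(Add(2097, -1829), 370) = Add(268, 370) = 638)
Pow(s, -1) = Pow(638, -1) = Rational(1, 638)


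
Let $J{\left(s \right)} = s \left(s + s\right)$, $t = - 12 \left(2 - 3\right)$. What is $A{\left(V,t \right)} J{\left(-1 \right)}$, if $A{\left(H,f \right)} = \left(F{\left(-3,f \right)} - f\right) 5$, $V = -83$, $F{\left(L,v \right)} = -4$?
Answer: $-160$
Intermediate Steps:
$t = 12$ ($t = - 12 \left(2 - 3\right) = \left(-12\right) \left(-1\right) = 12$)
$A{\left(H,f \right)} = -20 - 5 f$ ($A{\left(H,f \right)} = \left(-4 - f\right) 5 = -20 - 5 f$)
$J{\left(s \right)} = 2 s^{2}$ ($J{\left(s \right)} = s 2 s = 2 s^{2}$)
$A{\left(V,t \right)} J{\left(-1 \right)} = \left(-20 - 60\right) 2 \left(-1\right)^{2} = \left(-20 - 60\right) 2 \cdot 1 = \left(-80\right) 2 = -160$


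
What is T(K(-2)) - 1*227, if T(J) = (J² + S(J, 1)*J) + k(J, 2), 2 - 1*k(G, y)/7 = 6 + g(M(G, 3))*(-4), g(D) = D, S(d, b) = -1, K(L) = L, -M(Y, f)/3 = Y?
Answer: -81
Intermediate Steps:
M(Y, f) = -3*Y
k(G, y) = -28 - 84*G (k(G, y) = 14 - 7*(6 - 3*G*(-4)) = 14 - 7*(6 + 12*G) = 14 + (-42 - 84*G) = -28 - 84*G)
T(J) = -28 + J² - 85*J (T(J) = (J² - J) + (-28 - 84*J) = -28 + J² - 85*J)
T(K(-2)) - 1*227 = (-28 + (-2)² - 85*(-2)) - 1*227 = (-28 + 4 + 170) - 227 = 146 - 227 = -81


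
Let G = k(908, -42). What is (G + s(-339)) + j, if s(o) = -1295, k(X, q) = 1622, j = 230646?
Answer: 230973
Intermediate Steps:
G = 1622
(G + s(-339)) + j = (1622 - 1295) + 230646 = 327 + 230646 = 230973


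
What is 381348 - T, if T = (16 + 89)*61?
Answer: 374943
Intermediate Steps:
T = 6405 (T = 105*61 = 6405)
381348 - T = 381348 - 1*6405 = 381348 - 6405 = 374943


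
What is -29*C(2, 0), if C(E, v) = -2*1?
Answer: 58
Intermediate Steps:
C(E, v) = -2
-29*C(2, 0) = -29*(-2) = 58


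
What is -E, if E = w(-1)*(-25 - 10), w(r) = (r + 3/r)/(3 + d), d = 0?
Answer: -140/3 ≈ -46.667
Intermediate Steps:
w(r) = 1/r + r/3 (w(r) = (r + 3/r)/(3 + 0) = (r + 3/r)/3 = (r + 3/r)*(⅓) = 1/r + r/3)
E = 140/3 (E = (1/(-1) + (⅓)*(-1))*(-25 - 10) = (-1 - ⅓)*(-35) = -4/3*(-35) = 140/3 ≈ 46.667)
-E = -1*140/3 = -140/3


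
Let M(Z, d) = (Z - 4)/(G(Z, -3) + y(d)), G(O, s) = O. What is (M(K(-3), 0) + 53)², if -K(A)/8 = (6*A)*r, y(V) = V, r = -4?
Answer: 60481729/20736 ≈ 2916.8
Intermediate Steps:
K(A) = 192*A (K(A) = -8*6*A*(-4) = -(-192)*A = 192*A)
M(Z, d) = (-4 + Z)/(Z + d) (M(Z, d) = (Z - 4)/(Z + d) = (-4 + Z)/(Z + d))
(M(K(-3), 0) + 53)² = ((-4 + 192*(-3))/(192*(-3) + 0) + 53)² = ((-4 - 576)/(-576 + 0) + 53)² = (-580/(-576) + 53)² = (-1/576*(-580) + 53)² = (145/144 + 53)² = (7777/144)² = 60481729/20736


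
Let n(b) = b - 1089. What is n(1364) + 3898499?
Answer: 3898774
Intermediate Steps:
n(b) = -1089 + b
n(1364) + 3898499 = (-1089 + 1364) + 3898499 = 275 + 3898499 = 3898774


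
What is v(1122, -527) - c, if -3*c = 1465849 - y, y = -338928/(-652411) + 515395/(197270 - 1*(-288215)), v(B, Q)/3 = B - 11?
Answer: 31163555251331577/63347150867 ≈ 4.9195e+5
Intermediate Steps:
v(B, Q) = -33 + 3*B (v(B, Q) = 3*(B - 11) = 3*(-11 + B) = -33 + 3*B)
y = 100158765485/63347150867 (y = -338928*(-1/652411) + 515395/(197270 + 288215) = 338928/652411 + 515395/485485 = 338928/652411 + 515395*(1/485485) = 338928/652411 + 103079/97097 = 100158765485/63347150867 ≈ 1.5811)
c = -30952419197491866/63347150867 (c = -(1465849 - 1*100158765485/63347150867)/3 = -(1465849 - 100158765485/63347150867)/3 = -1/3*92857257592475598/63347150867 = -30952419197491866/63347150867 ≈ -4.8862e+5)
v(1122, -527) - c = (-33 + 3*1122) - 1*(-30952419197491866/63347150867) = (-33 + 3366) + 30952419197491866/63347150867 = 3333 + 30952419197491866/63347150867 = 31163555251331577/63347150867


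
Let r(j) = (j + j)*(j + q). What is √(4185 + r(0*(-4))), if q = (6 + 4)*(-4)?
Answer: 3*√465 ≈ 64.692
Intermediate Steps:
q = -40 (q = 10*(-4) = -40)
r(j) = 2*j*(-40 + j) (r(j) = (j + j)*(j - 40) = (2*j)*(-40 + j) = 2*j*(-40 + j))
√(4185 + r(0*(-4))) = √(4185 + 2*(0*(-4))*(-40 + 0*(-4))) = √(4185 + 2*0*(-40 + 0)) = √(4185 + 2*0*(-40)) = √(4185 + 0) = √4185 = 3*√465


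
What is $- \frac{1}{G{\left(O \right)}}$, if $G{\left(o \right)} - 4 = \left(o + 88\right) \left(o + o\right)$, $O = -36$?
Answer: $\frac{1}{3740} \approx 0.00026738$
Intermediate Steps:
$G{\left(o \right)} = 4 + 2 o \left(88 + o\right)$ ($G{\left(o \right)} = 4 + \left(o + 88\right) \left(o + o\right) = 4 + \left(88 + o\right) 2 o = 4 + 2 o \left(88 + o\right)$)
$- \frac{1}{G{\left(O \right)}} = - \frac{1}{4 + 2 \left(-36\right)^{2} + 176 \left(-36\right)} = - \frac{1}{4 + 2 \cdot 1296 - 6336} = - \frac{1}{4 + 2592 - 6336} = - \frac{1}{-3740} = \left(-1\right) \left(- \frac{1}{3740}\right) = \frac{1}{3740}$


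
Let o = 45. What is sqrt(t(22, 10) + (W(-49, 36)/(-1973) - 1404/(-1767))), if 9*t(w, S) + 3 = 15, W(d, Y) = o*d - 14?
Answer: sqrt(39532632938823)/3486291 ≈ 1.8035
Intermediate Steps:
W(d, Y) = -14 + 45*d (W(d, Y) = 45*d - 14 = -14 + 45*d)
t(w, S) = 4/3 (t(w, S) = -1/3 + (1/9)*15 = -1/3 + 5/3 = 4/3)
sqrt(t(22, 10) + (W(-49, 36)/(-1973) - 1404/(-1767))) = sqrt(4/3 + ((-14 + 45*(-49))/(-1973) - 1404/(-1767))) = sqrt(4/3 + ((-14 - 2205)*(-1/1973) - 1404*(-1/1767))) = sqrt(4/3 + (-2219*(-1/1973) + 468/589)) = sqrt(4/3 + (2219/1973 + 468/589)) = sqrt(4/3 + 2230355/1162097) = sqrt(11339453/3486291) = sqrt(39532632938823)/3486291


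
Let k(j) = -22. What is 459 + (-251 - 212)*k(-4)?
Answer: 10645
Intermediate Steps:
459 + (-251 - 212)*k(-4) = 459 + (-251 - 212)*(-22) = 459 - 463*(-22) = 459 + 10186 = 10645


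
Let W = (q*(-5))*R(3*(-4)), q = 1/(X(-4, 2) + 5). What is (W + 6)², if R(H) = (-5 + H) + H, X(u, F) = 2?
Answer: 34969/49 ≈ 713.65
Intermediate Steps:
q = ⅐ (q = 1/(2 + 5) = 1/7 = ⅐ ≈ 0.14286)
R(H) = -5 + 2*H
W = 145/7 (W = ((⅐)*(-5))*(-5 + 2*(3*(-4))) = -5*(-5 + 2*(-12))/7 = -5*(-5 - 24)/7 = -5/7*(-29) = 145/7 ≈ 20.714)
(W + 6)² = (145/7 + 6)² = (187/7)² = 34969/49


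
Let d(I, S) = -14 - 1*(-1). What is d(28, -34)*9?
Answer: -117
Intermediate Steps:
d(I, S) = -13 (d(I, S) = -14 + 1 = -13)
d(28, -34)*9 = -13*9 = -117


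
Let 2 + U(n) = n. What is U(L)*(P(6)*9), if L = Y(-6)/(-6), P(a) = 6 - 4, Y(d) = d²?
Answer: -144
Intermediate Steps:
P(a) = 2
L = -6 (L = (-6)²/(-6) = 36*(-⅙) = -6)
U(n) = -2 + n
U(L)*(P(6)*9) = (-2 - 6)*(2*9) = -8*18 = -144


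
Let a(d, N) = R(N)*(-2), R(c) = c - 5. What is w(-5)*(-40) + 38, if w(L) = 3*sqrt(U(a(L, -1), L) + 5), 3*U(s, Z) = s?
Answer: -322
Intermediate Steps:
R(c) = -5 + c
a(d, N) = 10 - 2*N (a(d, N) = (-5 + N)*(-2) = 10 - 2*N)
U(s, Z) = s/3
w(L) = 9 (w(L) = 3*sqrt((10 - 2*(-1))/3 + 5) = 3*sqrt((10 + 2)/3 + 5) = 3*sqrt((1/3)*12 + 5) = 3*sqrt(4 + 5) = 3*sqrt(9) = 3*3 = 9)
w(-5)*(-40) + 38 = 9*(-40) + 38 = -360 + 38 = -322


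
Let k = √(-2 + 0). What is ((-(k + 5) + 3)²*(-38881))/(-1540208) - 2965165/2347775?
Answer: -438440317477/361606183720 + 38881*I*√2/385052 ≈ -1.2125 + 0.1428*I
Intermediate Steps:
k = I*√2 (k = √(-2) = I*√2 ≈ 1.4142*I)
((-(k + 5) + 3)²*(-38881))/(-1540208) - 2965165/2347775 = ((-(I*√2 + 5) + 3)²*(-38881))/(-1540208) - 2965165/2347775 = ((-(5 + I*√2) + 3)²*(-38881))*(-1/1540208) - 2965165*1/2347775 = (((-5 - I*√2) + 3)²*(-38881))*(-1/1540208) - 593033/469555 = ((-2 - I*√2)²*(-38881))*(-1/1540208) - 593033/469555 = -38881*(-2 - I*√2)²*(-1/1540208) - 593033/469555 = 38881*(-2 - I*√2)²/1540208 - 593033/469555 = -593033/469555 + 38881*(-2 - I*√2)²/1540208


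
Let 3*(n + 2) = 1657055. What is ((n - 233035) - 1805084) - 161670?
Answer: -4942318/3 ≈ -1.6474e+6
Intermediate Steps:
n = 1657049/3 (n = -2 + (⅓)*1657055 = -2 + 1657055/3 = 1657049/3 ≈ 5.5235e+5)
((n - 233035) - 1805084) - 161670 = ((1657049/3 - 233035) - 1805084) - 161670 = (957944/3 - 1805084) - 161670 = -4457308/3 - 161670 = -4942318/3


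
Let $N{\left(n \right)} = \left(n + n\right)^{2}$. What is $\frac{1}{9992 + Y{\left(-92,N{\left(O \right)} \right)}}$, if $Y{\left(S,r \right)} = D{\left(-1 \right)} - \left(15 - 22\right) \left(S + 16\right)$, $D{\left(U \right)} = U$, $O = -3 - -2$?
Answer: $\frac{1}{9459} \approx 0.00010572$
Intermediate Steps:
$O = -1$ ($O = -3 + 2 = -1$)
$N{\left(n \right)} = 4 n^{2}$ ($N{\left(n \right)} = \left(2 n\right)^{2} = 4 n^{2}$)
$Y{\left(S,r \right)} = 111 + 7 S$ ($Y{\left(S,r \right)} = -1 - \left(15 - 22\right) \left(S + 16\right) = -1 - - 7 \left(16 + S\right) = -1 - \left(-112 - 7 S\right) = -1 + \left(112 + 7 S\right) = 111 + 7 S$)
$\frac{1}{9992 + Y{\left(-92,N{\left(O \right)} \right)}} = \frac{1}{9992 + \left(111 + 7 \left(-92\right)\right)} = \frac{1}{9992 + \left(111 - 644\right)} = \frac{1}{9992 - 533} = \frac{1}{9459}$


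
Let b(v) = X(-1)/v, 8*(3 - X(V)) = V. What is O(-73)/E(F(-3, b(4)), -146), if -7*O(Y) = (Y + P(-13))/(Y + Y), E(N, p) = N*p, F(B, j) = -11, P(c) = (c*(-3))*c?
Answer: -145/410333 ≈ -0.00035337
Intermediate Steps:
X(V) = 3 - V/8
P(c) = -3*c**2 (P(c) = (-3*c)*c = -3*c**2)
b(v) = 25/(8*v) (b(v) = (3 - 1/8*(-1))/v = (3 + 1/8)/v = 25/(8*v))
O(Y) = -(-507 + Y)/(14*Y) (O(Y) = -(Y - 3*(-13)**2)/(7*(Y + Y)) = -(Y - 3*169)/(7*(2*Y)) = -(Y - 507)*1/(2*Y)/7 = -(-507 + Y)*1/(2*Y)/7 = -(-507 + Y)/(14*Y))
O(-73)/E(F(-3, b(4)), -146) = ((1/14)*(507 - 1*(-73))/(-73))/((-11*(-146))) = ((1/14)*(-1/73)*(507 + 73))/1606 = ((1/14)*(-1/73)*580)*(1/1606) = -290/511*1/1606 = -145/410333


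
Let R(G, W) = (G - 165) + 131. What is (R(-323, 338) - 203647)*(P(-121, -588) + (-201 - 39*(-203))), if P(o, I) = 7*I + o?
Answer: -709729916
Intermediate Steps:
R(G, W) = -34 + G (R(G, W) = (-165 + G) + 131 = -34 + G)
P(o, I) = o + 7*I
(R(-323, 338) - 203647)*(P(-121, -588) + (-201 - 39*(-203))) = ((-34 - 323) - 203647)*((-121 + 7*(-588)) + (-201 - 39*(-203))) = (-357 - 203647)*((-121 - 4116) + (-201 + 7917)) = -204004*(-4237 + 7716) = -204004*3479 = -709729916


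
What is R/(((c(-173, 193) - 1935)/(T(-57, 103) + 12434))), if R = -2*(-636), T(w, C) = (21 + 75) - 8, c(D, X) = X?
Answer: -7963992/871 ≈ -9143.5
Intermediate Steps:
T(w, C) = 88 (T(w, C) = 96 - 8 = 88)
R = 1272
R/(((c(-173, 193) - 1935)/(T(-57, 103) + 12434))) = 1272/(((193 - 1935)/(88 + 12434))) = 1272/((-1742/12522)) = 1272/((-1742*1/12522)) = 1272/(-871/6261) = 1272*(-6261/871) = -7963992/871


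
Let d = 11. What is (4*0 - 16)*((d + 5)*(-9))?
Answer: 2304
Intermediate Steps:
(4*0 - 16)*((d + 5)*(-9)) = (4*0 - 16)*((11 + 5)*(-9)) = (0 - 16)*(16*(-9)) = -16*(-144) = 2304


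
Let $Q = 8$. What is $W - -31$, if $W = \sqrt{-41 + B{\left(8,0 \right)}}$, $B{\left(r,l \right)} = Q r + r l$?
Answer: $31 + \sqrt{23} \approx 35.796$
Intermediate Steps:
$B{\left(r,l \right)} = 8 r + l r$ ($B{\left(r,l \right)} = 8 r + r l = 8 r + l r$)
$W = \sqrt{23}$ ($W = \sqrt{-41 + 8 \left(8 + 0\right)} = \sqrt{-41 + 8 \cdot 8} = \sqrt{-41 + 64} = \sqrt{23} \approx 4.7958$)
$W - -31 = \sqrt{23} - -31 = \sqrt{23} + 31 = 31 + \sqrt{23}$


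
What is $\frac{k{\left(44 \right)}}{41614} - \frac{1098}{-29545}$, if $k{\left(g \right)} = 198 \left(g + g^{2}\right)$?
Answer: $\frac{5814256986}{614742815} \approx 9.458$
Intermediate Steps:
$k{\left(g \right)} = 198 g + 198 g^{2}$
$\frac{k{\left(44 \right)}}{41614} - \frac{1098}{-29545} = \frac{198 \cdot 44 \left(1 + 44\right)}{41614} - \frac{1098}{-29545} = 198 \cdot 44 \cdot 45 \cdot \frac{1}{41614} - - \frac{1098}{29545} = 392040 \cdot \frac{1}{41614} + \frac{1098}{29545} = \frac{196020}{20807} + \frac{1098}{29545} = \frac{5814256986}{614742815}$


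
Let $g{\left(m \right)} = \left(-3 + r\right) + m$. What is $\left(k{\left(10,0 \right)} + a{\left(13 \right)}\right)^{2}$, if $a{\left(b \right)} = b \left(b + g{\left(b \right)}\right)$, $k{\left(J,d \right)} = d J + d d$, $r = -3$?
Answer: $67600$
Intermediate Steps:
$k{\left(J,d \right)} = d^{2} + J d$ ($k{\left(J,d \right)} = J d + d^{2} = d^{2} + J d$)
$g{\left(m \right)} = -6 + m$ ($g{\left(m \right)} = \left(-3 - 3\right) + m = -6 + m$)
$a{\left(b \right)} = b \left(-6 + 2 b\right)$ ($a{\left(b \right)} = b \left(b + \left(-6 + b\right)\right) = b \left(-6 + 2 b\right)$)
$\left(k{\left(10,0 \right)} + a{\left(13 \right)}\right)^{2} = \left(0 \left(10 + 0\right) + 2 \cdot 13 \left(-3 + 13\right)\right)^{2} = \left(0 \cdot 10 + 2 \cdot 13 \cdot 10\right)^{2} = \left(0 + 260\right)^{2} = 260^{2} = 67600$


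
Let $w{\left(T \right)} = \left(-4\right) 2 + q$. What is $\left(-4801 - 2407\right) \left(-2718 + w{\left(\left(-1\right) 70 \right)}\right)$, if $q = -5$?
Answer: $19685048$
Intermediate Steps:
$w{\left(T \right)} = -13$ ($w{\left(T \right)} = \left(-4\right) 2 - 5 = -8 - 5 = -13$)
$\left(-4801 - 2407\right) \left(-2718 + w{\left(\left(-1\right) 70 \right)}\right) = \left(-4801 - 2407\right) \left(-2718 - 13\right) = \left(-7208\right) \left(-2731\right) = 19685048$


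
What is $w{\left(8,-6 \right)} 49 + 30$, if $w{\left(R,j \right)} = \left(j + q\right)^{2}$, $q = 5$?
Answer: $79$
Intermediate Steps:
$w{\left(R,j \right)} = \left(5 + j\right)^{2}$ ($w{\left(R,j \right)} = \left(j + 5\right)^{2} = \left(5 + j\right)^{2}$)
$w{\left(8,-6 \right)} 49 + 30 = \left(5 - 6\right)^{2} \cdot 49 + 30 = \left(-1\right)^{2} \cdot 49 + 30 = 1 \cdot 49 + 30 = 49 + 30 = 79$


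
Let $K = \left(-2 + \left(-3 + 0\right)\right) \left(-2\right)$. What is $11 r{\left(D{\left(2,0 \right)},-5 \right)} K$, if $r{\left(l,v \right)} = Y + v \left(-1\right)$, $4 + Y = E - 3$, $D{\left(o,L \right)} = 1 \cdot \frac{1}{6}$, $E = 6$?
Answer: $440$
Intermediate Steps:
$D{\left(o,L \right)} = \frac{1}{6}$ ($D{\left(o,L \right)} = 1 \cdot \frac{1}{6} = \frac{1}{6}$)
$Y = -1$ ($Y = -4 + \left(6 - 3\right) = -4 + 3 = -1$)
$r{\left(l,v \right)} = -1 - v$ ($r{\left(l,v \right)} = -1 + v \left(-1\right) = -1 - v$)
$K = 10$ ($K = \left(-2 - 3\right) \left(-2\right) = \left(-5\right) \left(-2\right) = 10$)
$11 r{\left(D{\left(2,0 \right)},-5 \right)} K = 11 \left(-1 - -5\right) 10 = 11 \left(-1 + 5\right) 10 = 11 \cdot 4 \cdot 10 = 44 \cdot 10 = 440$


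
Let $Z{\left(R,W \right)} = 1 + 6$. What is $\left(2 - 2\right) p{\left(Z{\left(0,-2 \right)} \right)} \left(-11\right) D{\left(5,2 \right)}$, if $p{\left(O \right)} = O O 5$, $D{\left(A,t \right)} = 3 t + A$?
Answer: $0$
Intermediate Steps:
$Z{\left(R,W \right)} = 7$
$D{\left(A,t \right)} = A + 3 t$
$p{\left(O \right)} = 5 O^{2}$ ($p{\left(O \right)} = O^{2} \cdot 5 = 5 O^{2}$)
$\left(2 - 2\right) p{\left(Z{\left(0,-2 \right)} \right)} \left(-11\right) D{\left(5,2 \right)} = \left(2 - 2\right) 5 \cdot 7^{2} \left(-11\right) \left(5 + 3 \cdot 2\right) = 0 \cdot 5 \cdot 49 \left(-11\right) \left(5 + 6\right) = 0 \cdot 245 \left(-11\right) 11 = 0 \left(-11\right) 11 = 0 \cdot 11 = 0$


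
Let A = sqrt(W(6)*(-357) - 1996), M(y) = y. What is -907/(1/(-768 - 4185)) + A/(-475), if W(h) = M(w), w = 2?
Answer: 4492371 - I*sqrt(2710)/475 ≈ 4.4924e+6 - 0.1096*I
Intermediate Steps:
W(h) = 2
A = I*sqrt(2710) (A = sqrt(2*(-357) - 1996) = sqrt(-714 - 1996) = sqrt(-2710) = I*sqrt(2710) ≈ 52.058*I)
-907/(1/(-768 - 4185)) + A/(-475) = -907/(1/(-768 - 4185)) + (I*sqrt(2710))/(-475) = -907/(1/(-4953)) + (I*sqrt(2710))*(-1/475) = -907/(-1/4953) - I*sqrt(2710)/475 = -907*(-4953) - I*sqrt(2710)/475 = 4492371 - I*sqrt(2710)/475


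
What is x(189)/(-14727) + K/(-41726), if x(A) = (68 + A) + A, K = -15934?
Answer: 3484681/9911271 ≈ 0.35159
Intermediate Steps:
x(A) = 68 + 2*A
x(189)/(-14727) + K/(-41726) = (68 + 2*189)/(-14727) - 15934/(-41726) = (68 + 378)*(-1/14727) - 15934*(-1/41726) = 446*(-1/14727) + 257/673 = -446/14727 + 257/673 = 3484681/9911271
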